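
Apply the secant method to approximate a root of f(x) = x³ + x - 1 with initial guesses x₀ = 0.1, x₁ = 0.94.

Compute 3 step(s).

f(x) = x³ + x - 1
x₀ = 0.1, x₁ = 0.94

Secant formula: x_{n+1} = x_n - f(x_n)(x_n - x_{n-1})/(f(x_n) - f(x_{n-1}))

Iteration 1:
  f(0.100000) = -0.899000
  f(0.940000) = 0.770584
  x_2 = 0.940000 - 0.770584×(0.940000 - 0.100000)/(0.770584 - (-0.899000))
       = 0.552304
Iteration 2:
  f(0.940000) = 0.770584
  f(0.552304) = -0.279221
  x_3 = 0.552304 - (-0.279221)×(0.552304 - 0.940000)/(-0.279221 - 0.770584)
       = 0.655421
Iteration 3:
  f(0.552304) = -0.279221
  f(0.655421) = -0.063025
  x_4 = 0.655421 - (-0.063025)×(0.655421 - 0.552304)/(-0.063025 - (-0.279221))
       = 0.685482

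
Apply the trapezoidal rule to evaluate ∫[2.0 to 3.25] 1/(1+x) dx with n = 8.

f(x) = 1/(1+x)
a = 2.0, b = 3.25, n = 8
h = (b - a)/n = 0.156250

Trapezoidal rule: (h/2)[f(x₀) + 2f(x₁) + 2f(x₂) + ... + f(xₙ)]

x_0 = 2.0000, f(x_0) = 0.333333, coefficient = 1
x_1 = 2.1562, f(x_1) = 0.316832, coefficient = 2
x_2 = 2.3125, f(x_2) = 0.301887, coefficient = 2
x_3 = 2.4688, f(x_3) = 0.288288, coefficient = 2
x_4 = 2.6250, f(x_4) = 0.275862, coefficient = 2
x_5 = 2.7812, f(x_5) = 0.264463, coefficient = 2
x_6 = 2.9375, f(x_6) = 0.253968, coefficient = 2
x_7 = 3.0938, f(x_7) = 0.244275, coefficient = 2
x_8 = 3.2500, f(x_8) = 0.235294, coefficient = 1

I ≈ (0.156250/2) × 4.459777 = 0.348420
Exact value: 0.348307
Error: 0.000113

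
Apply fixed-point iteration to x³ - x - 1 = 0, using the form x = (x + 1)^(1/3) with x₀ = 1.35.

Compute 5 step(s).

Equation: x³ - x - 1 = 0
Fixed-point form: x = (x + 1)^(1/3)
x₀ = 1.35

x_1 = g(1.350000) = 1.329503
x_2 = g(1.329503) = 1.325626
x_3 = g(1.325626) = 1.324890
x_4 = g(1.324890) = 1.324751
x_5 = g(1.324751) = 1.324724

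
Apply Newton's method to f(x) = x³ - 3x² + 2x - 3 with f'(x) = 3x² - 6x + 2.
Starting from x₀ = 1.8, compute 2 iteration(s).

f(x) = x³ - 3x² + 2x - 3
f'(x) = 3x² - 6x + 2
x₀ = 1.8

Newton-Raphson formula: x_{n+1} = x_n - f(x_n)/f'(x_n)

Iteration 1:
  f(1.800000) = -3.288000
  f'(1.800000) = 0.920000
  x_1 = 1.800000 - (-3.288000)/0.920000 = 5.373913
Iteration 2:
  f(5.373913) = 76.303922
  f'(5.373913) = 56.393346
  x_2 = 5.373913 - 76.303922/56.393346 = 4.020847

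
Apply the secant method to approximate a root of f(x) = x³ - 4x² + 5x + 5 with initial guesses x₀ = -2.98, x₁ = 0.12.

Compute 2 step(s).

f(x) = x³ - 4x² + 5x + 5
x₀ = -2.98, x₁ = 0.12

Secant formula: x_{n+1} = x_n - f(x_n)(x_n - x_{n-1})/(f(x_n) - f(x_{n-1}))

Iteration 1:
  f(-2.980000) = -71.885192
  f(0.120000) = 5.544128
  x_2 = 0.120000 - 5.544128×(0.120000 - (-2.980000))/(5.544128 - (-71.885192))
       = -0.101968
Iteration 2:
  f(0.120000) = 5.544128
  f(-0.101968) = 4.447513
  x_3 = -0.101968 - 4.447513×(-0.101968 - 0.120000)/(4.447513 - 5.544128)
       = -1.002195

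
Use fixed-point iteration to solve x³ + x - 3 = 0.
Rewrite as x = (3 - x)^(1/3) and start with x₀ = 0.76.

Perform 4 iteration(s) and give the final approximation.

Equation: x³ + x - 3 = 0
Fixed-point form: x = (3 - x)^(1/3)
x₀ = 0.76

x_1 = g(0.760000) = 1.308427
x_2 = g(1.308427) = 1.191508
x_3 = g(1.191508) = 1.218350
x_4 = g(1.218350) = 1.212293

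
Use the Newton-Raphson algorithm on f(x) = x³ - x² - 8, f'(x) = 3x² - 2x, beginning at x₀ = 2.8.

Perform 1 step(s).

f(x) = x³ - x² - 8
f'(x) = 3x² - 2x
x₀ = 2.8

Newton-Raphson formula: x_{n+1} = x_n - f(x_n)/f'(x_n)

Iteration 1:
  f(2.800000) = 6.112000
  f'(2.800000) = 17.920000
  x_1 = 2.800000 - 6.112000/17.920000 = 2.458929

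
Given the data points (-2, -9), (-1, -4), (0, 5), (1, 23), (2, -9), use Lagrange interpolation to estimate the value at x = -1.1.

Lagrange interpolation formula:
P(x) = Σ yᵢ × Lᵢ(x)
where Lᵢ(x) = Π_{j≠i} (x - xⱼ)/(xᵢ - xⱼ)

L_0(-1.1) = (-1.1 - (-1))/(-2 - (-1)) × (-1.1 - 0)/(-2 - 0) × (-1.1 - 1)/(-2 - 1) × (-1.1 - 2)/(-2 - 2) = 0.029838
L_1(-1.1) = (-1.1 - (-2))/(-1 - (-2)) × (-1.1 - 0)/(-1 - 0) × (-1.1 - 1)/(-1 - 1) × (-1.1 - 2)/(-1 - 2) = 1.074150
L_2(-1.1) = (-1.1 - (-2))/(0 - (-2)) × (-1.1 - (-1))/(0 - (-1)) × (-1.1 - 1)/(0 - 1) × (-1.1 - 2)/(0 - 2) = -0.146475
L_3(-1.1) = (-1.1 - (-2))/(1 - (-2)) × (-1.1 - (-1))/(1 - (-1)) × (-1.1 - 0)/(1 - 0) × (-1.1 - 2)/(1 - 2) = 0.051150
L_4(-1.1) = (-1.1 - (-2))/(2 - (-2)) × (-1.1 - (-1))/(2 - (-1)) × (-1.1 - 0)/(2 - 0) × (-1.1 - 1)/(2 - 1) = -0.008663

P(-1.1) = (-9)×L_0(-1.1) + (-4)×L_1(-1.1) + 5×L_2(-1.1) + 23×L_3(-1.1) + (-9)×L_4(-1.1)
P(-1.1) = -4.043100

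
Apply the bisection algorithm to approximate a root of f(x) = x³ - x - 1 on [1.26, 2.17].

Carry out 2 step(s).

f(x) = x³ - x - 1
Initial interval: [1.26, 2.17]

Iteration 1:
  c_1 = (1.260000 + 2.170000)/2 = 1.715000
  f(c_1) = f(1.715000) = 2.329201
  f(a) × f(c) < 0, new interval: [1.260000, 1.715000]
Iteration 2:
  c_2 = (1.260000 + 1.715000)/2 = 1.487500
  f(c_2) = f(1.487500) = 0.803826
  f(a) × f(c) < 0, new interval: [1.260000, 1.487500]

After 2 iteration(s), the approximation is c_2 = 1.487500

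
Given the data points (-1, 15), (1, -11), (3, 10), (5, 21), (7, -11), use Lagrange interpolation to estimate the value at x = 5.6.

Lagrange interpolation formula:
P(x) = Σ yᵢ × Lᵢ(x)
where Lᵢ(x) = Π_{j≠i} (x - xⱼ)/(xᵢ - xⱼ)

L_0(5.6) = (5.6 - 1)/(-1 - 1) × (5.6 - 3)/(-1 - 3) × (5.6 - 5)/(-1 - 5) × (5.6 - 7)/(-1 - 7) = -0.026162
L_1(5.6) = (5.6 - (-1))/(1 - (-1)) × (5.6 - 3)/(1 - 3) × (5.6 - 5)/(1 - 5) × (5.6 - 7)/(1 - 7) = 0.150150
L_2(5.6) = (5.6 - (-1))/(3 - (-1)) × (5.6 - 1)/(3 - 1) × (5.6 - 5)/(3 - 5) × (5.6 - 7)/(3 - 7) = -0.398475
L_3(5.6) = (5.6 - (-1))/(5 - (-1)) × (5.6 - 1)/(5 - 1) × (5.6 - 3)/(5 - 3) × (5.6 - 7)/(5 - 7) = 1.151150
L_4(5.6) = (5.6 - (-1))/(7 - (-1)) × (5.6 - 1)/(7 - 1) × (5.6 - 3)/(7 - 3) × (5.6 - 5)/(7 - 5) = 0.123337

P(5.6) = 15×L_0(5.6) + (-11)×L_1(5.6) + 10×L_2(5.6) + 21×L_3(5.6) + (-11)×L_4(5.6)
P(5.6) = 16.788600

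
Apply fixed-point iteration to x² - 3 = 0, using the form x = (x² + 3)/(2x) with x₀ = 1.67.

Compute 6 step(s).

Equation: x² - 3 = 0
Fixed-point form: x = (x² + 3)/(2x)
x₀ = 1.67

x_1 = g(1.670000) = 1.733204
x_2 = g(1.733204) = 1.732051
x_3 = g(1.732051) = 1.732051
x_4 = g(1.732051) = 1.732051
x_5 = g(1.732051) = 1.732051
x_6 = g(1.732051) = 1.732051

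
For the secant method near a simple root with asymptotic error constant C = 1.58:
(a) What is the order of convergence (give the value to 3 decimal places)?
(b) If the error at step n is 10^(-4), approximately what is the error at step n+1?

(a) Secant method has superlinear convergence with order φ = (1+√5)/2 ≈ 1.618.
    This means |e_{n+1}| ≈ C|e_n|^1.618.

(b) With |e_n| = 10^(-4) and C = 1.58:
    |e_{n+1}| ≈ 1.58 × (10^(-4))^1.618 = 1.58 × 10^(-6.47)

(a) ≈ 1.618 (golden ratio); (b) |e_{n+1}| ≈ 5.327e-07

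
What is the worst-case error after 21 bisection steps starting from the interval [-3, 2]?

Bisection error bound: |error| ≤ (b-a)/2^n
|error| ≤ (2 - (-3))/2^21 = 5/2^21
|error| ≤ 0.0000023842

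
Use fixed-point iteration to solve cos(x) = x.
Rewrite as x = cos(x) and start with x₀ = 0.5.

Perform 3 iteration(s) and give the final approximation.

Equation: cos(x) = x
Fixed-point form: x = cos(x)
x₀ = 0.5

x_1 = g(0.500000) = 0.877583
x_2 = g(0.877583) = 0.639012
x_3 = g(0.639012) = 0.802685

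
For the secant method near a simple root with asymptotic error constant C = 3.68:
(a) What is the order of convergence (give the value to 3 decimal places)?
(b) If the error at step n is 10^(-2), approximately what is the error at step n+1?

(a) Secant method has superlinear convergence with order φ = (1+√5)/2 ≈ 1.618.
    This means |e_{n+1}| ≈ C|e_n|^1.618.

(b) With |e_n| = 10^(-2) and C = 3.68:
    |e_{n+1}| ≈ 3.68 × (10^(-2))^1.618 = 3.68 × 10^(-3.24)

(a) ≈ 1.618 (golden ratio); (b) |e_{n+1}| ≈ 2.137e-03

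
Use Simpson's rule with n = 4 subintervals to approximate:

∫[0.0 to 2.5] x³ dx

f(x) = x³
a = 0.0, b = 2.5, n = 4
h = (b - a)/n = 0.625000

Simpson's rule: (h/3)[f(x₀) + 4f(x₁) + 2f(x₂) + ... + f(xₙ)]

x_0 = 0.0000, f(x_0) = 0.000000, coefficient = 1
x_1 = 0.6250, f(x_1) = 0.244141, coefficient = 4
x_2 = 1.2500, f(x_2) = 1.953125, coefficient = 2
x_3 = 1.8750, f(x_3) = 6.591797, coefficient = 4
x_4 = 2.5000, f(x_4) = 15.625000, coefficient = 1

I ≈ (0.625000/3) × 46.875000 = 9.765625
Exact value: 9.765625
Error: 0.000000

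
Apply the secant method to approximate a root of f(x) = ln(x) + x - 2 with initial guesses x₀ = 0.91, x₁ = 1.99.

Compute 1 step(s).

f(x) = ln(x) + x - 2
x₀ = 0.91, x₁ = 1.99

Secant formula: x_{n+1} = x_n - f(x_n)(x_n - x_{n-1})/(f(x_n) - f(x_{n-1}))

Iteration 1:
  f(0.910000) = -1.184311
  f(1.990000) = 0.678135
  x_2 = 1.990000 - 0.678135×(1.990000 - 0.910000)/(0.678135 - (-1.184311))
       = 1.596761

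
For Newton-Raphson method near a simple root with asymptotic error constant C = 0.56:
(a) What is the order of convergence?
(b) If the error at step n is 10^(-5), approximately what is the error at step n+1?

(a) Newton-Raphson has quadratic (order 2) convergence near simple roots.
    This means |e_{n+1}| ≈ C|e_n|².

(b) With |e_n| = 10^(-5) and C = 0.56:
    |e_{n+1}| ≈ 0.56 × (10^(-5))² = 0.56 × 10^(-10)

(a) 2 (quadratic); (b) |e_{n+1}| ≈ 5.600e-11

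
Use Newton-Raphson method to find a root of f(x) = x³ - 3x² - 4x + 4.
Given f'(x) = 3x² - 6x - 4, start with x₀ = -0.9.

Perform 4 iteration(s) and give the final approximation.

f(x) = x³ - 3x² - 4x + 4
f'(x) = 3x² - 6x - 4
x₀ = -0.9

Newton-Raphson formula: x_{n+1} = x_n - f(x_n)/f'(x_n)

Iteration 1:
  f(-0.900000) = 4.441000
  f'(-0.900000) = 3.830000
  x_1 = -0.900000 - 4.441000/3.830000 = -2.059530
Iteration 2:
  f(-2.059530) = -9.222706
  f'(-2.059530) = 21.082172
  x_2 = -2.059530 - (-9.222706)/21.082172 = -1.622065
Iteration 3:
  f(-1.622065) = -1.672836
  f'(-1.622065) = 13.625680
  x_3 = -1.622065 - (-1.672836)/13.625680 = -1.499295
Iteration 4:
  f(-1.499295) = -0.116714
  f'(-1.499295) = 11.739419
  x_4 = -1.499295 - (-0.116714)/11.739419 = -1.489352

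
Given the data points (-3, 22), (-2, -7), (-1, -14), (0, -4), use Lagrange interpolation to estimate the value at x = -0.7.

Lagrange interpolation formula:
P(x) = Σ yᵢ × Lᵢ(x)
where Lᵢ(x) = Π_{j≠i} (x - xⱼ)/(xᵢ - xⱼ)

L_0(-0.7) = (-0.7 - (-2))/(-3 - (-2)) × (-0.7 - (-1))/(-3 - (-1)) × (-0.7 - 0)/(-3 - 0) = 0.045500
L_1(-0.7) = (-0.7 - (-3))/(-2 - (-3)) × (-0.7 - (-1))/(-2 - (-1)) × (-0.7 - 0)/(-2 - 0) = -0.241500
L_2(-0.7) = (-0.7 - (-3))/(-1 - (-3)) × (-0.7 - (-2))/(-1 - (-2)) × (-0.7 - 0)/(-1 - 0) = 1.046500
L_3(-0.7) = (-0.7 - (-3))/(0 - (-3)) × (-0.7 - (-2))/(0 - (-2)) × (-0.7 - (-1))/(0 - (-1)) = 0.149500

P(-0.7) = 22×L_0(-0.7) + (-7)×L_1(-0.7) + (-14)×L_2(-0.7) + (-4)×L_3(-0.7)
P(-0.7) = -12.557500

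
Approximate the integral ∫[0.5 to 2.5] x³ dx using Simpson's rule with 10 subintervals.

f(x) = x³
a = 0.5, b = 2.5, n = 10
h = (b - a)/n = 0.200000

Simpson's rule: (h/3)[f(x₀) + 4f(x₁) + 2f(x₂) + ... + f(xₙ)]

x_0 = 0.5000, f(x_0) = 0.125000, coefficient = 1
x_1 = 0.7000, f(x_1) = 0.343000, coefficient = 4
x_2 = 0.9000, f(x_2) = 0.729000, coefficient = 2
x_3 = 1.1000, f(x_3) = 1.331000, coefficient = 4
x_4 = 1.3000, f(x_4) = 2.197000, coefficient = 2
x_5 = 1.5000, f(x_5) = 3.375000, coefficient = 4
x_6 = 1.7000, f(x_6) = 4.913000, coefficient = 2
x_7 = 1.9000, f(x_7) = 6.859000, coefficient = 4
x_8 = 2.1000, f(x_8) = 9.261000, coefficient = 2
x_9 = 2.3000, f(x_9) = 12.167000, coefficient = 4
x_10 = 2.5000, f(x_10) = 15.625000, coefficient = 1

I ≈ (0.200000/3) × 146.250000 = 9.750000
Exact value: 9.750000
Error: 0.000000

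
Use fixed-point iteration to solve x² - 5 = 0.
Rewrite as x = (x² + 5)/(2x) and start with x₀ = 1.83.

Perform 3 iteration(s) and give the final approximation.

Equation: x² - 5 = 0
Fixed-point form: x = (x² + 5)/(2x)
x₀ = 1.83

x_1 = g(1.830000) = 2.281120
x_2 = g(2.281120) = 2.236513
x_3 = g(2.236513) = 2.236068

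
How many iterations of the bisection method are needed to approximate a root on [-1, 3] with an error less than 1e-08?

We need (b-a)/2^n ≤ 1e-08
(3 - (-1))/2^n ≤ 1e-08
4/2^n ≤ 1e-08
2^n ≥ 400000000
n ≥ log₂(400000000) = 28.58
n ≥ 29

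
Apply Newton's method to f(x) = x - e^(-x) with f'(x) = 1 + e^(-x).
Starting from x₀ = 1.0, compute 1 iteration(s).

f(x) = x - e^(-x)
f'(x) = 1 + e^(-x)
x₀ = 1.0

Newton-Raphson formula: x_{n+1} = x_n - f(x_n)/f'(x_n)

Iteration 1:
  f(1.000000) = 0.632121
  f'(1.000000) = 1.367879
  x_1 = 1.000000 - 0.632121/1.367879 = 0.537883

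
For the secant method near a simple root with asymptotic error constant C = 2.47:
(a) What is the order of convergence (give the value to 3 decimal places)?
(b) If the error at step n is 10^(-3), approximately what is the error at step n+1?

(a) Secant method has superlinear convergence with order φ = (1+√5)/2 ≈ 1.618.
    This means |e_{n+1}| ≈ C|e_n|^1.618.

(b) With |e_n| = 10^(-3) and C = 2.47:
    |e_{n+1}| ≈ 2.47 × (10^(-3))^1.618 = 2.47 × 10^(-4.85)

(a) ≈ 1.618 (golden ratio); (b) |e_{n+1}| ≈ 3.456e-05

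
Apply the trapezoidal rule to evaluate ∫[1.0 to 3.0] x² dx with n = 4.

f(x) = x²
a = 1.0, b = 3.0, n = 4
h = (b - a)/n = 0.500000

Trapezoidal rule: (h/2)[f(x₀) + 2f(x₁) + 2f(x₂) + ... + f(xₙ)]

x_0 = 1.0000, f(x_0) = 1.000000, coefficient = 1
x_1 = 1.5000, f(x_1) = 2.250000, coefficient = 2
x_2 = 2.0000, f(x_2) = 4.000000, coefficient = 2
x_3 = 2.5000, f(x_3) = 6.250000, coefficient = 2
x_4 = 3.0000, f(x_4) = 9.000000, coefficient = 1

I ≈ (0.500000/2) × 35.000000 = 8.750000
Exact value: 8.666667
Error: 0.083333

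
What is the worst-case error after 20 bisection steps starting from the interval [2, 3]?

Bisection error bound: |error| ≤ (b-a)/2^n
|error| ≤ (3 - 2)/2^20 = 1/2^20
|error| ≤ 0.0000009537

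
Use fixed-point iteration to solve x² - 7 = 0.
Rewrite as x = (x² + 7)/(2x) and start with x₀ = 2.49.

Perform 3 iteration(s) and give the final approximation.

Equation: x² - 7 = 0
Fixed-point form: x = (x² + 7)/(2x)
x₀ = 2.49

x_1 = g(2.490000) = 2.650622
x_2 = g(2.650622) = 2.645756
x_3 = g(2.645756) = 2.645751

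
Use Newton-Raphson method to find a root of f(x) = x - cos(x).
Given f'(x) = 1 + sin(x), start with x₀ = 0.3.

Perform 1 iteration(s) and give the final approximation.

f(x) = x - cos(x)
f'(x) = 1 + sin(x)
x₀ = 0.3

Newton-Raphson formula: x_{n+1} = x_n - f(x_n)/f'(x_n)

Iteration 1:
  f(0.300000) = -0.655336
  f'(0.300000) = 1.295520
  x_1 = 0.300000 - (-0.655336)/1.295520 = 0.805848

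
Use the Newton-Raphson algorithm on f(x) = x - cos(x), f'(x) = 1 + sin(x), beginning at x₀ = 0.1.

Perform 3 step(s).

f(x) = x - cos(x)
f'(x) = 1 + sin(x)
x₀ = 0.1

Newton-Raphson formula: x_{n+1} = x_n - f(x_n)/f'(x_n)

Iteration 1:
  f(0.100000) = -0.895004
  f'(0.100000) = 1.099833
  x_1 = 0.100000 - (-0.895004)/1.099833 = 0.913763
Iteration 2:
  f(0.913763) = 0.302993
  f'(0.913763) = 1.791808
  x_2 = 0.913763 - 0.302993/1.791808 = 0.744664
Iteration 3:
  f(0.744664) = 0.009349
  f'(0.744664) = 1.677725
  x_3 = 0.744664 - 0.009349/1.677725 = 0.739092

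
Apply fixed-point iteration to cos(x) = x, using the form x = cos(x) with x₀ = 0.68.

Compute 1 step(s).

Equation: cos(x) = x
Fixed-point form: x = cos(x)
x₀ = 0.68

x_1 = g(0.680000) = 0.777573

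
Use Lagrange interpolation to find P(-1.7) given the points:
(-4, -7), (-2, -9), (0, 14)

Lagrange interpolation formula:
P(x) = Σ yᵢ × Lᵢ(x)
where Lᵢ(x) = Π_{j≠i} (x - xⱼ)/(xᵢ - xⱼ)

L_0(-1.7) = (-1.7 - (-2))/(-4 - (-2)) × (-1.7 - 0)/(-4 - 0) = -0.063750
L_1(-1.7) = (-1.7 - (-4))/(-2 - (-4)) × (-1.7 - 0)/(-2 - 0) = 0.977500
L_2(-1.7) = (-1.7 - (-4))/(0 - (-4)) × (-1.7 - (-2))/(0 - (-2)) = 0.086250

P(-1.7) = (-7)×L_0(-1.7) + (-9)×L_1(-1.7) + 14×L_2(-1.7)
P(-1.7) = -7.143750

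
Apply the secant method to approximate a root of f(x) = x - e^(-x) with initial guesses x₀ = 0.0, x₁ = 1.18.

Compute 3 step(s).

f(x) = x - e^(-x)
x₀ = 0.0, x₁ = 1.18

Secant formula: x_{n+1} = x_n - f(x_n)(x_n - x_{n-1})/(f(x_n) - f(x_{n-1}))

Iteration 1:
  f(0.000000) = -1.000000
  f(1.180000) = 0.872721
  x_2 = 1.180000 - 0.872721×(1.180000 - 0.000000)/(0.872721 - (-1.000000))
       = 0.630099
Iteration 2:
  f(1.180000) = 0.872721
  f(0.630099) = 0.097560
  x_3 = 0.630099 - 0.097560×(0.630099 - 1.180000)/(0.097560 - 0.872721)
       = 0.560890
Iteration 3:
  f(0.630099) = 0.097560
  f(0.560890) = -0.009811
  x_4 = 0.560890 - (-0.009811)×(0.560890 - 0.630099)/(-0.009811 - 0.097560)
       = 0.567214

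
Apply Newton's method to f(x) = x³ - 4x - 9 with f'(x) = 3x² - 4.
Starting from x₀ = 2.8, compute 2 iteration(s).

f(x) = x³ - 4x - 9
f'(x) = 3x² - 4
x₀ = 2.8

Newton-Raphson formula: x_{n+1} = x_n - f(x_n)/f'(x_n)

Iteration 1:
  f(2.800000) = 1.752000
  f'(2.800000) = 19.520000
  x_1 = 2.800000 - 1.752000/19.520000 = 2.710246
Iteration 2:
  f(2.710246) = 0.066946
  f'(2.710246) = 18.036299
  x_2 = 2.710246 - 0.066946/18.036299 = 2.706534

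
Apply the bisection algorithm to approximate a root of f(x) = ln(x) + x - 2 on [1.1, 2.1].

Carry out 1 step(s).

f(x) = ln(x) + x - 2
Initial interval: [1.1, 2.1]

Iteration 1:
  c_1 = (1.100000 + 2.100000)/2 = 1.600000
  f(c_1) = f(1.600000) = 0.070004
  f(a) × f(c) < 0, new interval: [1.100000, 1.600000]

After 1 iteration(s), the approximation is c_1 = 1.600000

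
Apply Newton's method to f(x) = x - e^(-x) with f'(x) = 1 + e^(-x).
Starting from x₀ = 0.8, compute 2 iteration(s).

f(x) = x - e^(-x)
f'(x) = 1 + e^(-x)
x₀ = 0.8

Newton-Raphson formula: x_{n+1} = x_n - f(x_n)/f'(x_n)

Iteration 1:
  f(0.800000) = 0.350671
  f'(0.800000) = 1.449329
  x_1 = 0.800000 - 0.350671/1.449329 = 0.558046
Iteration 2:
  f(0.558046) = -0.014280
  f'(0.558046) = 1.572326
  x_2 = 0.558046 - (-0.014280)/1.572326 = 0.567128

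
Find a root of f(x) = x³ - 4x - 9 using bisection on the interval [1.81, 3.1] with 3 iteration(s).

f(x) = x³ - 4x - 9
Initial interval: [1.81, 3.1]

Iteration 1:
  c_1 = (1.810000 + 3.100000)/2 = 2.455000
  f(c_1) = f(2.455000) = -4.023654
  f(a) × f(c) ≥ 0, new interval: [2.455000, 3.100000]
Iteration 2:
  c_2 = (2.455000 + 3.100000)/2 = 2.777500
  f(c_2) = f(2.777500) = 1.317041
  f(a) × f(c) < 0, new interval: [2.455000, 2.777500]
Iteration 3:
  c_3 = (2.455000 + 2.777500)/2 = 2.616250
  f(c_3) = f(2.616250) = -1.557386
  f(a) × f(c) ≥ 0, new interval: [2.616250, 2.777500]

After 3 iteration(s), the approximation is c_3 = 2.616250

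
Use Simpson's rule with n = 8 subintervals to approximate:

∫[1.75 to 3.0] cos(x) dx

f(x) = cos(x)
a = 1.75, b = 3.0, n = 8
h = (b - a)/n = 0.156250

Simpson's rule: (h/3)[f(x₀) + 4f(x₁) + 2f(x₂) + ... + f(xₙ)]

x_0 = 1.7500, f(x_0) = -0.178246, coefficient = 1
x_1 = 1.9062, f(x_1) = -0.329198, coefficient = 4
x_2 = 2.0625, f(x_2) = -0.472128, coefficient = 2
x_3 = 2.2188, f(x_3) = -0.603556, coefficient = 4
x_4 = 2.3750, f(x_4) = -0.720278, coefficient = 2
x_5 = 2.5312, f(x_5) = -0.819452, coefficient = 4
x_6 = 2.6875, f(x_6) = -0.898659, coefficient = 2
x_7 = 2.8438, f(x_7) = -0.955972, coefficient = 4
x_8 = 3.0000, f(x_8) = -0.989992, coefficient = 1

I ≈ (0.156250/3) × -16.183080 = -0.842869
Exact value: -0.842866
Error: 0.000003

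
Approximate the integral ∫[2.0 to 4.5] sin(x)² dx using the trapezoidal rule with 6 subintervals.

f(x) = sin(x)²
a = 2.0, b = 4.5, n = 6
h = (b - a)/n = 0.416667

Trapezoidal rule: (h/2)[f(x₀) + 2f(x₁) + 2f(x₂) + ... + f(xₙ)]

x_0 = 2.0000, f(x_0) = 0.826822, coefficient = 1
x_1 = 2.4167, f(x_1) = 0.439675, coefficient = 2
x_2 = 2.8333, f(x_2) = 0.092052, coefficient = 2
x_3 = 3.2500, f(x_3) = 0.011706, coefficient = 2
x_4 = 3.6667, f(x_4) = 0.251279, coefficient = 2
x_5 = 4.0833, f(x_5) = 0.653807, coefficient = 2
x_6 = 4.5000, f(x_6) = 0.955565, coefficient = 1

I ≈ (0.416667/2) × 4.679425 = 0.974880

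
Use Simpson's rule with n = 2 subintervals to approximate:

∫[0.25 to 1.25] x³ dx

f(x) = x³
a = 0.25, b = 1.25, n = 2
h = (b - a)/n = 0.500000

Simpson's rule: (h/3)[f(x₀) + 4f(x₁) + 2f(x₂) + ... + f(xₙ)]

x_0 = 0.2500, f(x_0) = 0.015625, coefficient = 1
x_1 = 0.7500, f(x_1) = 0.421875, coefficient = 4
x_2 = 1.2500, f(x_2) = 1.953125, coefficient = 1

I ≈ (0.500000/3) × 3.656250 = 0.609375
Exact value: 0.609375
Error: 0.000000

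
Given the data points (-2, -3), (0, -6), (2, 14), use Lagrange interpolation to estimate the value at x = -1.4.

Lagrange interpolation formula:
P(x) = Σ yᵢ × Lᵢ(x)
where Lᵢ(x) = Π_{j≠i} (x - xⱼ)/(xᵢ - xⱼ)

L_0(-1.4) = (-1.4 - 0)/(-2 - 0) × (-1.4 - 2)/(-2 - 2) = 0.595000
L_1(-1.4) = (-1.4 - (-2))/(0 - (-2)) × (-1.4 - 2)/(0 - 2) = 0.510000
L_2(-1.4) = (-1.4 - (-2))/(2 - (-2)) × (-1.4 - 0)/(2 - 0) = -0.105000

P(-1.4) = (-3)×L_0(-1.4) + (-6)×L_1(-1.4) + 14×L_2(-1.4)
P(-1.4) = -6.315000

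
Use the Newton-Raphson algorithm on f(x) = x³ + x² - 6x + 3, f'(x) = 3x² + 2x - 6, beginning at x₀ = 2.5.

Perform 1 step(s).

f(x) = x³ + x² - 6x + 3
f'(x) = 3x² + 2x - 6
x₀ = 2.5

Newton-Raphson formula: x_{n+1} = x_n - f(x_n)/f'(x_n)

Iteration 1:
  f(2.500000) = 9.875000
  f'(2.500000) = 17.750000
  x_1 = 2.500000 - 9.875000/17.750000 = 1.943662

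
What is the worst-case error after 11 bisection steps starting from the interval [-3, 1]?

Bisection error bound: |error| ≤ (b-a)/2^n
|error| ≤ (1 - (-3))/2^11 = 4/2^11
|error| ≤ 0.0019531250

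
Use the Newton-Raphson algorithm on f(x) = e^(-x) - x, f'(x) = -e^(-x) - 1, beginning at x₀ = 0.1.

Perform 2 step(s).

f(x) = e^(-x) - x
f'(x) = -e^(-x) - 1
x₀ = 0.1

Newton-Raphson formula: x_{n+1} = x_n - f(x_n)/f'(x_n)

Iteration 1:
  f(0.100000) = 0.804837
  f'(0.100000) = -1.904837
  x_1 = 0.100000 - 0.804837/(-1.904837) = 0.522523
Iteration 2:
  f(0.522523) = 0.070500
  f'(0.522523) = -1.593023
  x_2 = 0.522523 - 0.070500/(-1.593023) = 0.566778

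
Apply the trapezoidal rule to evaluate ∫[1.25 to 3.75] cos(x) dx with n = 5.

f(x) = cos(x)
a = 1.25, b = 3.75, n = 5
h = (b - a)/n = 0.500000

Trapezoidal rule: (h/2)[f(x₀) + 2f(x₁) + 2f(x₂) + ... + f(xₙ)]

x_0 = 1.2500, f(x_0) = 0.315322, coefficient = 1
x_1 = 1.7500, f(x_1) = -0.178246, coefficient = 2
x_2 = 2.2500, f(x_2) = -0.628174, coefficient = 2
x_3 = 2.7500, f(x_3) = -0.924302, coefficient = 2
x_4 = 3.2500, f(x_4) = -0.994130, coefficient = 2
x_5 = 3.7500, f(x_5) = -0.820559, coefficient = 1

I ≈ (0.500000/2) × -5.954940 = -1.488735
Exact value: -1.520546
Error: 0.031811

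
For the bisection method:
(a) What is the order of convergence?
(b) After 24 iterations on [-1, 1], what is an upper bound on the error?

(a) Bisection has linear (order 1) convergence; the error is halved each step.

(b) Error bound = (b-a)/2^n = (1 - (-1))/2^{24}
    = 2/2^{24}

(a) 1 (linear); (b) error ≤ 1.19e-07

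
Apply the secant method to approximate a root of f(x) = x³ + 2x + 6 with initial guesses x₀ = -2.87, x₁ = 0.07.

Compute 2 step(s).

f(x) = x³ + 2x + 6
x₀ = -2.87, x₁ = 0.07

Secant formula: x_{n+1} = x_n - f(x_n)(x_n - x_{n-1})/(f(x_n) - f(x_{n-1}))

Iteration 1:
  f(-2.870000) = -23.379903
  f(0.070000) = 6.140343
  x_2 = 0.070000 - 6.140343×(0.070000 - (-2.870000))/(6.140343 - (-23.379903))
       = -0.541533
Iteration 2:
  f(0.070000) = 6.140343
  f(-0.541533) = 4.758125
  x_3 = -0.541533 - 4.758125×(-0.541533 - 0.070000)/(4.758125 - 6.140343)
       = -2.646664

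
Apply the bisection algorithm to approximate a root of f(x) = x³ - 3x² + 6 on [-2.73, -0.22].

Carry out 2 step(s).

f(x) = x³ - 3x² + 6
Initial interval: [-2.73, -0.22]

Iteration 1:
  c_1 = (-2.730000 + (-0.220000))/2 = -1.475000
  f(c_1) = f(-1.475000) = -3.735922
  f(a) × f(c) ≥ 0, new interval: [-1.475000, -0.220000]
Iteration 2:
  c_2 = (-1.475000 + (-0.220000))/2 = -0.847500
  f(c_2) = f(-0.847500) = 3.236509
  f(a) × f(c) < 0, new interval: [-1.475000, -0.847500]

After 2 iteration(s), the approximation is c_2 = -0.847500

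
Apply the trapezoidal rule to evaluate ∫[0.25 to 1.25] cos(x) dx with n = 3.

f(x) = cos(x)
a = 0.25, b = 1.25, n = 3
h = (b - a)/n = 0.333333

Trapezoidal rule: (h/2)[f(x₀) + 2f(x₁) + 2f(x₂) + ... + f(xₙ)]

x_0 = 0.2500, f(x_0) = 0.968912, coefficient = 1
x_1 = 0.5833, f(x_1) = 0.834631, coefficient = 2
x_2 = 0.9167, f(x_2) = 0.608469, coefficient = 2
x_3 = 1.2500, f(x_3) = 0.315322, coefficient = 1

I ≈ (0.333333/2) × 4.170435 = 0.695072
Exact value: 0.701581
Error: 0.006508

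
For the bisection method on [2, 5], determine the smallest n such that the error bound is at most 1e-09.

We need (b-a)/2^n ≤ 1e-09
(5 - 2)/2^n ≤ 1e-09
3/2^n ≤ 1e-09
2^n ≥ 3000000000
n ≥ log₂(3000000000) = 31.48
n ≥ 32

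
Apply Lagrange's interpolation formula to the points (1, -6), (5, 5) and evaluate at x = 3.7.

Lagrange interpolation formula:
P(x) = Σ yᵢ × Lᵢ(x)
where Lᵢ(x) = Π_{j≠i} (x - xⱼ)/(xᵢ - xⱼ)

L_0(3.7) = (3.7 - 5)/(1 - 5) = 0.325000
L_1(3.7) = (3.7 - 1)/(5 - 1) = 0.675000

P(3.7) = (-6)×L_0(3.7) + 5×L_1(3.7)
P(3.7) = 1.425000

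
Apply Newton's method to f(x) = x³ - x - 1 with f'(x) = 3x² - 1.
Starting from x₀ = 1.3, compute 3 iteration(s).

f(x) = x³ - x - 1
f'(x) = 3x² - 1
x₀ = 1.3

Newton-Raphson formula: x_{n+1} = x_n - f(x_n)/f'(x_n)

Iteration 1:
  f(1.300000) = -0.103000
  f'(1.300000) = 4.070000
  x_1 = 1.300000 - (-0.103000)/4.070000 = 1.325307
Iteration 2:
  f(1.325307) = 0.002514
  f'(1.325307) = 4.269317
  x_2 = 1.325307 - 0.002514/4.269317 = 1.324718
Iteration 3:
  f(1.324718) = 0.000001
  f'(1.324718) = 4.264636
  x_3 = 1.324718 - 0.000001/4.264636 = 1.324718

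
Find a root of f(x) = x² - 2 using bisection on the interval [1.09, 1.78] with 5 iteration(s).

f(x) = x² - 2
Initial interval: [1.09, 1.78]

Iteration 1:
  c_1 = (1.090000 + 1.780000)/2 = 1.435000
  f(c_1) = f(1.435000) = 0.059225
  f(a) × f(c) < 0, new interval: [1.090000, 1.435000]
Iteration 2:
  c_2 = (1.090000 + 1.435000)/2 = 1.262500
  f(c_2) = f(1.262500) = -0.406094
  f(a) × f(c) ≥ 0, new interval: [1.262500, 1.435000]
Iteration 3:
  c_3 = (1.262500 + 1.435000)/2 = 1.348750
  f(c_3) = f(1.348750) = -0.180873
  f(a) × f(c) ≥ 0, new interval: [1.348750, 1.435000]
Iteration 4:
  c_4 = (1.348750 + 1.435000)/2 = 1.391875
  f(c_4) = f(1.391875) = -0.062684
  f(a) × f(c) ≥ 0, new interval: [1.391875, 1.435000]
Iteration 5:
  c_5 = (1.391875 + 1.435000)/2 = 1.413438
  f(c_5) = f(1.413438) = -0.002194
  f(a) × f(c) ≥ 0, new interval: [1.413438, 1.435000]

After 5 iteration(s), the approximation is c_5 = 1.413438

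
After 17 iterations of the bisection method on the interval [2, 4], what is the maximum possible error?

Bisection error bound: |error| ≤ (b-a)/2^n
|error| ≤ (4 - 2)/2^17 = 2/2^17
|error| ≤ 0.0000152588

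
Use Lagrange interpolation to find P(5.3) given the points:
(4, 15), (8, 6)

Lagrange interpolation formula:
P(x) = Σ yᵢ × Lᵢ(x)
where Lᵢ(x) = Π_{j≠i} (x - xⱼ)/(xᵢ - xⱼ)

L_0(5.3) = (5.3 - 8)/(4 - 8) = 0.675000
L_1(5.3) = (5.3 - 4)/(8 - 4) = 0.325000

P(5.3) = 15×L_0(5.3) + 6×L_1(5.3)
P(5.3) = 12.075000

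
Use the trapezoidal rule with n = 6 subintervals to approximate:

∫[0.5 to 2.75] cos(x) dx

f(x) = cos(x)
a = 0.5, b = 2.75, n = 6
h = (b - a)/n = 0.375000

Trapezoidal rule: (h/2)[f(x₀) + 2f(x₁) + 2f(x₂) + ... + f(xₙ)]

x_0 = 0.5000, f(x_0) = 0.877583, coefficient = 1
x_1 = 0.8750, f(x_1) = 0.640997, coefficient = 2
x_2 = 1.2500, f(x_2) = 0.315322, coefficient = 2
x_3 = 1.6250, f(x_3) = -0.054177, coefficient = 2
x_4 = 2.0000, f(x_4) = -0.416147, coefficient = 2
x_5 = 2.3750, f(x_5) = -0.720278, coefficient = 2
x_6 = 2.7500, f(x_6) = -0.924302, coefficient = 1

I ≈ (0.375000/2) × -0.515286 = -0.096616
Exact value: -0.097765
Error: 0.001148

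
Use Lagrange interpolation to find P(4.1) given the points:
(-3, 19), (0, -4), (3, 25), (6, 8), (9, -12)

Lagrange interpolation formula:
P(x) = Σ yᵢ × Lᵢ(x)
where Lᵢ(x) = Π_{j≠i} (x - xⱼ)/(xᵢ - xⱼ)

L_0(4.1) = (4.1 - 0)/(-3 - 0) × (4.1 - 3)/(-3 - 3) × (4.1 - 6)/(-3 - 6) × (4.1 - 9)/(-3 - 9) = 0.021599
L_1(4.1) = (4.1 - (-3))/(0 - (-3)) × (4.1 - 3)/(0 - 3) × (4.1 - 6)/(0 - 6) × (4.1 - 9)/(0 - 9) = -0.149611
L_2(4.1) = (4.1 - (-3))/(3 - (-3)) × (4.1 - 0)/(3 - 0) × (4.1 - 6)/(3 - 6) × (4.1 - 9)/(3 - 9) = 0.836463
L_3(4.1) = (4.1 - (-3))/(6 - (-3)) × (4.1 - 0)/(6 - 0) × (4.1 - 3)/(6 - 3) × (4.1 - 9)/(6 - 9) = 0.322845
L_4(4.1) = (4.1 - (-3))/(9 - (-3)) × (4.1 - 0)/(9 - 0) × (4.1 - 3)/(9 - 3) × (4.1 - 6)/(9 - 6) = -0.031296

P(4.1) = 19×L_0(4.1) + (-4)×L_1(4.1) + 25×L_2(4.1) + 8×L_3(4.1) + (-12)×L_4(4.1)
P(4.1) = 24.878723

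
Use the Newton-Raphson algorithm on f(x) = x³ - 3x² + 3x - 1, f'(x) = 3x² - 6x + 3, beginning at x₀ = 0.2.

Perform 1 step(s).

f(x) = x³ - 3x² + 3x - 1
f'(x) = 3x² - 6x + 3
x₀ = 0.2

Newton-Raphson formula: x_{n+1} = x_n - f(x_n)/f'(x_n)

Iteration 1:
  f(0.200000) = -0.512000
  f'(0.200000) = 1.920000
  x_1 = 0.200000 - (-0.512000)/1.920000 = 0.466667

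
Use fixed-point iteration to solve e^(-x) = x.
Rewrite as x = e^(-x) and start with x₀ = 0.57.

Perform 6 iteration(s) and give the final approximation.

Equation: e^(-x) = x
Fixed-point form: x = e^(-x)
x₀ = 0.57

x_1 = g(0.570000) = 0.565525
x_2 = g(0.565525) = 0.568062
x_3 = g(0.568062) = 0.566623
x_4 = g(0.566623) = 0.567439
x_5 = g(0.567439) = 0.566976
x_6 = g(0.566976) = 0.567238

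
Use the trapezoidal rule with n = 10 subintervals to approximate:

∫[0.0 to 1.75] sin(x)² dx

f(x) = sin(x)²
a = 0.0, b = 1.75, n = 10
h = (b - a)/n = 0.175000

Trapezoidal rule: (h/2)[f(x₀) + 2f(x₁) + 2f(x₂) + ... + f(xₙ)]

x_0 = 0.0000, f(x_0) = 0.000000, coefficient = 1
x_1 = 0.1750, f(x_1) = 0.030314, coefficient = 2
x_2 = 0.3500, f(x_2) = 0.117579, coefficient = 2
x_3 = 0.5250, f(x_3) = 0.251214, coefficient = 2
x_4 = 0.7000, f(x_4) = 0.415016, coefficient = 2
x_5 = 0.8750, f(x_5) = 0.589123, coefficient = 2
x_6 = 1.0500, f(x_6) = 0.752423, coefficient = 2
x_7 = 1.2250, f(x_7) = 0.885116, coefficient = 2
x_8 = 1.4000, f(x_8) = 0.971111, coefficient = 2
x_9 = 1.5750, f(x_9) = 0.999982, coefficient = 2
x_10 = 1.7500, f(x_10) = 0.968228, coefficient = 1

I ≈ (0.175000/2) × 10.991986 = 0.961799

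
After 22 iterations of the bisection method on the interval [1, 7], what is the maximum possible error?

Bisection error bound: |error| ≤ (b-a)/2^n
|error| ≤ (7 - 1)/2^22 = 6/2^22
|error| ≤ 0.0000014305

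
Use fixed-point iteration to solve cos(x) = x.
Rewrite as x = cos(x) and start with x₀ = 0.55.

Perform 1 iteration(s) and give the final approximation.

Equation: cos(x) = x
Fixed-point form: x = cos(x)
x₀ = 0.55

x_1 = g(0.550000) = 0.852525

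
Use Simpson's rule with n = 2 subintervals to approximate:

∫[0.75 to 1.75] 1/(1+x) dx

f(x) = 1/(1+x)
a = 0.75, b = 1.75, n = 2
h = (b - a)/n = 0.500000

Simpson's rule: (h/3)[f(x₀) + 4f(x₁) + 2f(x₂) + ... + f(xₙ)]

x_0 = 0.7500, f(x_0) = 0.571429, coefficient = 1
x_1 = 1.2500, f(x_1) = 0.444444, coefficient = 4
x_2 = 1.7500, f(x_2) = 0.363636, coefficient = 1

I ≈ (0.500000/3) × 2.712843 = 0.452140
Exact value: 0.451985
Error: 0.000155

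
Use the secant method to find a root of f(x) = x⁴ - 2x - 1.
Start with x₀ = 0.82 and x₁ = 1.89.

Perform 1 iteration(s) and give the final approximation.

f(x) = x⁴ - 2x - 1
x₀ = 0.82, x₁ = 1.89

Secant formula: x_{n+1} = x_n - f(x_n)(x_n - x_{n-1})/(f(x_n) - f(x_{n-1}))

Iteration 1:
  f(0.820000) = -2.187878
  f(1.890000) = 7.979898
  x_2 = 1.890000 - 7.979898×(1.890000 - 0.820000)/(7.979898 - (-2.187878))
       = 1.050240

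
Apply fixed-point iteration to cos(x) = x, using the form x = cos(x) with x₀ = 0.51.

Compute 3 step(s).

Equation: cos(x) = x
Fixed-point form: x = cos(x)
x₀ = 0.51

x_1 = g(0.510000) = 0.872745
x_2 = g(0.872745) = 0.642726
x_3 = g(0.642726) = 0.800465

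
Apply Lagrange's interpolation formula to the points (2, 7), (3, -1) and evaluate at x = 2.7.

Lagrange interpolation formula:
P(x) = Σ yᵢ × Lᵢ(x)
where Lᵢ(x) = Π_{j≠i} (x - xⱼ)/(xᵢ - xⱼ)

L_0(2.7) = (2.7 - 3)/(2 - 3) = 0.300000
L_1(2.7) = (2.7 - 2)/(3 - 2) = 0.700000

P(2.7) = 7×L_0(2.7) + (-1)×L_1(2.7)
P(2.7) = 1.400000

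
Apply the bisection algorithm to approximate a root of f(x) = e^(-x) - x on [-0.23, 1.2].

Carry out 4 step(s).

f(x) = e^(-x) - x
Initial interval: [-0.23, 1.2]

Iteration 1:
  c_1 = (-0.230000 + 1.200000)/2 = 0.485000
  f(c_1) = f(0.485000) = 0.130697
  f(a) × f(c) ≥ 0, new interval: [0.485000, 1.200000]
Iteration 2:
  c_2 = (0.485000 + 1.200000)/2 = 0.842500
  f(c_2) = f(0.842500) = -0.411867
  f(a) × f(c) < 0, new interval: [0.485000, 0.842500]
Iteration 3:
  c_3 = (0.485000 + 0.842500)/2 = 0.663750
  f(c_3) = f(0.663750) = -0.148833
  f(a) × f(c) < 0, new interval: [0.485000, 0.663750]
Iteration 4:
  c_4 = (0.485000 + 0.663750)/2 = 0.574375
  f(c_4) = f(0.574375) = -0.011318
  f(a) × f(c) < 0, new interval: [0.485000, 0.574375]

After 4 iteration(s), the approximation is c_4 = 0.574375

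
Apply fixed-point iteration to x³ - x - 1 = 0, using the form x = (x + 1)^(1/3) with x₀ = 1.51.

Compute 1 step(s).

Equation: x³ - x - 1 = 0
Fixed-point form: x = (x + 1)^(1/3)
x₀ = 1.51

x_1 = g(1.510000) = 1.359016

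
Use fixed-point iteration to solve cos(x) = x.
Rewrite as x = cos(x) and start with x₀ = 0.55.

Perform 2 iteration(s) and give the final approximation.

Equation: cos(x) = x
Fixed-point form: x = cos(x)
x₀ = 0.55

x_1 = g(0.550000) = 0.852525
x_2 = g(0.852525) = 0.658084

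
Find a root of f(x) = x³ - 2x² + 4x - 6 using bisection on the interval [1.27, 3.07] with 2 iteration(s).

f(x) = x³ - 2x² + 4x - 6
Initial interval: [1.27, 3.07]

Iteration 1:
  c_1 = (1.270000 + 3.070000)/2 = 2.170000
  f(c_1) = f(2.170000) = 3.480513
  f(a) × f(c) < 0, new interval: [1.270000, 2.170000]
Iteration 2:
  c_2 = (1.270000 + 2.170000)/2 = 1.720000
  f(c_2) = f(1.720000) = 0.051648
  f(a) × f(c) < 0, new interval: [1.270000, 1.720000]

After 2 iteration(s), the approximation is c_2 = 1.720000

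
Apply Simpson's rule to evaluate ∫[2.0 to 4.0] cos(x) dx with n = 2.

f(x) = cos(x)
a = 2.0, b = 4.0, n = 2
h = (b - a)/n = 1.000000

Simpson's rule: (h/3)[f(x₀) + 4f(x₁) + 2f(x₂) + ... + f(xₙ)]

x_0 = 2.0000, f(x_0) = -0.416147, coefficient = 1
x_1 = 3.0000, f(x_1) = -0.989992, coefficient = 4
x_2 = 4.0000, f(x_2) = -0.653644, coefficient = 1

I ≈ (1.000000/3) × -5.029760 = -1.676587
Exact value: -1.666100
Error: 0.010487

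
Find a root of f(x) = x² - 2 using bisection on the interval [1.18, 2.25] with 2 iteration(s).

f(x) = x² - 2
Initial interval: [1.18, 2.25]

Iteration 1:
  c_1 = (1.180000 + 2.250000)/2 = 1.715000
  f(c_1) = f(1.715000) = 0.941225
  f(a) × f(c) < 0, new interval: [1.180000, 1.715000]
Iteration 2:
  c_2 = (1.180000 + 1.715000)/2 = 1.447500
  f(c_2) = f(1.447500) = 0.095256
  f(a) × f(c) < 0, new interval: [1.180000, 1.447500]

After 2 iteration(s), the approximation is c_2 = 1.447500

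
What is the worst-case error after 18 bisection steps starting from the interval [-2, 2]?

Bisection error bound: |error| ≤ (b-a)/2^n
|error| ≤ (2 - (-2))/2^18 = 4/2^18
|error| ≤ 0.0000152588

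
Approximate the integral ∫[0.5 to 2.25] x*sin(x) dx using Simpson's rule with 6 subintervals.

f(x) = x*sin(x)
a = 0.5, b = 2.25, n = 6
h = (b - a)/n = 0.291667

Simpson's rule: (h/3)[f(x₀) + 4f(x₁) + 2f(x₂) + ... + f(xₙ)]

x_0 = 0.5000, f(x_0) = 0.239713, coefficient = 1
x_1 = 0.7917, f(x_1) = 0.563291, coefficient = 4
x_2 = 1.0833, f(x_2) = 0.957151, coefficient = 2
x_3 = 1.3750, f(x_3) = 1.348728, coefficient = 4
x_4 = 1.6667, f(x_4) = 1.659013, coefficient = 2
x_5 = 1.9583, f(x_5) = 1.813109, coefficient = 4
x_6 = 2.2500, f(x_6) = 1.750665, coefficient = 1

I ≈ (0.291667/3) × 22.123216 = 2.150868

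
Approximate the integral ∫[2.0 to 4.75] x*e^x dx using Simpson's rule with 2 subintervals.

f(x) = x*e^x
a = 2.0, b = 4.75, n = 2
h = (b - a)/n = 1.375000

Simpson's rule: (h/3)[f(x₀) + 4f(x₁) + 2f(x₂) + ... + f(xₙ)]

x_0 = 2.0000, f(x_0) = 14.778112, coefficient = 1
x_1 = 3.3750, f(x_1) = 98.631958, coefficient = 4
x_2 = 4.7500, f(x_2) = 549.025352, coefficient = 1

I ≈ (1.375000/3) × 958.331295 = 439.235177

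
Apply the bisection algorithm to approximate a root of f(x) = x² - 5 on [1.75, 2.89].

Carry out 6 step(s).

f(x) = x² - 5
Initial interval: [1.75, 2.89]

Iteration 1:
  c_1 = (1.750000 + 2.890000)/2 = 2.320000
  f(c_1) = f(2.320000) = 0.382400
  f(a) × f(c) < 0, new interval: [1.750000, 2.320000]
Iteration 2:
  c_2 = (1.750000 + 2.320000)/2 = 2.035000
  f(c_2) = f(2.035000) = -0.858775
  f(a) × f(c) ≥ 0, new interval: [2.035000, 2.320000]
Iteration 3:
  c_3 = (2.035000 + 2.320000)/2 = 2.177500
  f(c_3) = f(2.177500) = -0.258494
  f(a) × f(c) ≥ 0, new interval: [2.177500, 2.320000]
Iteration 4:
  c_4 = (2.177500 + 2.320000)/2 = 2.248750
  f(c_4) = f(2.248750) = 0.056877
  f(a) × f(c) < 0, new interval: [2.177500, 2.248750]
Iteration 5:
  c_5 = (2.177500 + 2.248750)/2 = 2.213125
  f(c_5) = f(2.213125) = -0.102078
  f(a) × f(c) ≥ 0, new interval: [2.213125, 2.248750]
Iteration 6:
  c_6 = (2.213125 + 2.248750)/2 = 2.230938
  f(c_6) = f(2.230938) = -0.022918
  f(a) × f(c) ≥ 0, new interval: [2.230938, 2.248750]

After 6 iteration(s), the approximation is c_6 = 2.230938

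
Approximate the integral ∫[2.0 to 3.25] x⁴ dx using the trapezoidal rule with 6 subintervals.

f(x) = x⁴
a = 2.0, b = 3.25, n = 6
h = (b - a)/n = 0.208333

Trapezoidal rule: (h/2)[f(x₀) + 2f(x₁) + 2f(x₂) + ... + f(xₙ)]

x_0 = 2.0000, f(x_0) = 16.000000, coefficient = 1
x_1 = 2.2083, f(x_1) = 23.782555, coefficient = 2
x_2 = 2.4167, f(x_2) = 34.108845, coefficient = 2
x_3 = 2.6250, f(x_3) = 47.480713, coefficient = 2
x_4 = 2.8333, f(x_4) = 64.445216, coefficient = 2
x_5 = 3.0417, f(x_5) = 85.594621, coefficient = 2
x_6 = 3.2500, f(x_6) = 111.566406, coefficient = 1

I ≈ (0.208333/2) × 638.390306 = 66.498990
Exact value: 66.118164
Error: 0.380826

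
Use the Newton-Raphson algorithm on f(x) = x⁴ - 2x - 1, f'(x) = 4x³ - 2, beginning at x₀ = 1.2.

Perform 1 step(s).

f(x) = x⁴ - 2x - 1
f'(x) = 4x³ - 2
x₀ = 1.2

Newton-Raphson formula: x_{n+1} = x_n - f(x_n)/f'(x_n)

Iteration 1:
  f(1.200000) = -1.326400
  f'(1.200000) = 4.912000
  x_1 = 1.200000 - (-1.326400)/4.912000 = 1.470033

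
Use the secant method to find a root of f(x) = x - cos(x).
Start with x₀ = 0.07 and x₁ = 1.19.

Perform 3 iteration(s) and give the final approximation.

f(x) = x - cos(x)
x₀ = 0.07, x₁ = 1.19

Secant formula: x_{n+1} = x_n - f(x_n)(x_n - x_{n-1})/(f(x_n) - f(x_{n-1}))

Iteration 1:
  f(0.070000) = -0.927551
  f(1.190000) = 0.818340
  x_2 = 1.190000 - 0.818340×(1.190000 - 0.070000)/(0.818340 - (-0.927551))
       = 0.665030
Iteration 2:
  f(1.190000) = 0.818340
  f(0.665030) = -0.121869
  x_3 = 0.665030 - (-0.121869)×(0.665030 - 1.190000)/(-0.121869 - 0.818340)
       = 0.733076
Iteration 3:
  f(0.665030) = -0.121869
  f(0.733076) = -0.010044
  x_4 = 0.733076 - (-0.010044)×(0.733076 - 0.665030)/(-0.010044 - (-0.121869))
       = 0.739188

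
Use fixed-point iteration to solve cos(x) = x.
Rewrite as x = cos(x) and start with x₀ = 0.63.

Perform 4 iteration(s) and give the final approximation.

Equation: cos(x) = x
Fixed-point form: x = cos(x)
x₀ = 0.63

x_1 = g(0.630000) = 0.808028
x_2 = g(0.808028) = 0.690926
x_3 = g(0.690926) = 0.770656
x_4 = g(0.770656) = 0.717454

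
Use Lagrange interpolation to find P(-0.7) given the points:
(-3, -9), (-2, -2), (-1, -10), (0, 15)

Lagrange interpolation formula:
P(x) = Σ yᵢ × Lᵢ(x)
where Lᵢ(x) = Π_{j≠i} (x - xⱼ)/(xᵢ - xⱼ)

L_0(-0.7) = (-0.7 - (-2))/(-3 - (-2)) × (-0.7 - (-1))/(-3 - (-1)) × (-0.7 - 0)/(-3 - 0) = 0.045500
L_1(-0.7) = (-0.7 - (-3))/(-2 - (-3)) × (-0.7 - (-1))/(-2 - (-1)) × (-0.7 - 0)/(-2 - 0) = -0.241500
L_2(-0.7) = (-0.7 - (-3))/(-1 - (-3)) × (-0.7 - (-2))/(-1 - (-2)) × (-0.7 - 0)/(-1 - 0) = 1.046500
L_3(-0.7) = (-0.7 - (-3))/(0 - (-3)) × (-0.7 - (-2))/(0 - (-2)) × (-0.7 - (-1))/(0 - (-1)) = 0.149500

P(-0.7) = (-9)×L_0(-0.7) + (-2)×L_1(-0.7) + (-10)×L_2(-0.7) + 15×L_3(-0.7)
P(-0.7) = -8.149000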